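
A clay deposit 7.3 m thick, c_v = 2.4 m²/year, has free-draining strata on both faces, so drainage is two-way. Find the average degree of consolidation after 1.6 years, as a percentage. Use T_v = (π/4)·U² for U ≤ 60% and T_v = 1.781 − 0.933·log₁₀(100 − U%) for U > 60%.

Drainage path length: H_d = H/2 = 3.65 m (double drainage).
T_v = c_v·t/H_d² = 2.4×1.6/3.65² = 0.28823.
T_v = 0.28823 corresponds to the U > 60% branch:
U = 1 − 10^((1.781 − T_v)/0.933)/100 = 0.6019

U ≈ 60.2 %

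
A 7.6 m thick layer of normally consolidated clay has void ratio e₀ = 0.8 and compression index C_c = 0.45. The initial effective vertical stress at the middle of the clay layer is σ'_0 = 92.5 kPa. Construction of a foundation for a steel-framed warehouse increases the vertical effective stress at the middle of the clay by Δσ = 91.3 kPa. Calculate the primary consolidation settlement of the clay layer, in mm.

S_c ≈ 567 mm

Final effective stress: σ'_f = σ'_0 + Δσ = 92.5 + 91.3 = 183.8 kPa.
Normally consolidated clay, so the full stress increment lies on the virgin compression line:
S_c = C_c·H/(1+e₀)·log₁₀(σ'_f/σ'_0) = 0.45×7.6/(1+0.8)×log₁₀(183.8/92.5)
    = 1.9 × 0.2982 = 0.5666 m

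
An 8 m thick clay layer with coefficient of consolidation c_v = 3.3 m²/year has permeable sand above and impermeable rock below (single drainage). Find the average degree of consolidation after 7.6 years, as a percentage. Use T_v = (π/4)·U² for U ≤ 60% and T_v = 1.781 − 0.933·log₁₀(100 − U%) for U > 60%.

Drainage path length: H_d = H = 8 m (single drainage).
T_v = c_v·t/H_d² = 3.3×7.6/8² = 0.39187.
T_v = 0.39187 corresponds to the U > 60% branch:
U = 1 − 10^((1.781 − T_v)/0.933)/100 = 0.6918

U ≈ 69.2 %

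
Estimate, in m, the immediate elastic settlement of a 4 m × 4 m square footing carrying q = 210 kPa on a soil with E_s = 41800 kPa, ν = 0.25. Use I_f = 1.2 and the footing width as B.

S_e ≈ 0.0226 m

Immediate (elastic) settlement: S_e = q·B·(1−ν²)/E_s · I_f.
S_e = 210 × 4 × (1 − 0.25²) / 41800 × 1.2
    = 210 × 4 × 0.9375 / 41800 × 1.2
    = 0.02261 m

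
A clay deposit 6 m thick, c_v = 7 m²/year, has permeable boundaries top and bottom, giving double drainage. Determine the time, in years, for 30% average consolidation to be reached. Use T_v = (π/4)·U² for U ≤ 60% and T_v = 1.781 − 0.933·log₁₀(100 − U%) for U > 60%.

t ≈ 0.0909 years

Drainage path length: H_d = H/2 = 3 m (double drainage).
U ≤ 60%: T_v = (π/4)·U² = (π/4)×0.3² = 0.070686.
t = T_v·H_d²/c_v = 0.070686×3²/7 = 0.09088 years.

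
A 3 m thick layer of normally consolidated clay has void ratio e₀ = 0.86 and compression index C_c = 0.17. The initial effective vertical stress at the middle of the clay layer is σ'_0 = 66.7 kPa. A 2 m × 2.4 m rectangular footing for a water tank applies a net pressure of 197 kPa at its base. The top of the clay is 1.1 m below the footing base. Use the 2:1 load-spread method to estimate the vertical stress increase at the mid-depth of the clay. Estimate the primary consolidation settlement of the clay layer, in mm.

Mid-depth of clay below the footing base: z = 1.1 + 3/2 = 2.6 m.
Stress increase at mid-clay by the 2:1 spreading method:
Δσ = qBL/((B+z)(L+z)) = 197×2×2.4/((2+2.6)(2.4+2.6)) = 41.113 kPa
Final effective stress: σ'_f = σ'_0 + Δσ = 66.7 + 41.113 = 107.81 kPa.
Normally consolidated clay, so the full stress increment lies on the virgin compression line:
S_c = C_c·H/(1+e₀)·log₁₀(σ'_f/σ'_0) = 0.17×3/(1+0.86)×log₁₀(107.81/66.7)
    = 0.27419 × 0.20853 = 0.05718 m

S_c ≈ 57.2 mm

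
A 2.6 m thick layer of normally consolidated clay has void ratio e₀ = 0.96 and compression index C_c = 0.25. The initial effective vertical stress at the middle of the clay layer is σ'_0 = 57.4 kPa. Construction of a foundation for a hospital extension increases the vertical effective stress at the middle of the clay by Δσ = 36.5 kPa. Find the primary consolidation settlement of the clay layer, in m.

S_c ≈ 0.0709 m

Final effective stress: σ'_f = σ'_0 + Δσ = 57.4 + 36.5 = 93.9 kPa.
Normally consolidated clay, so the full stress increment lies on the virgin compression line:
S_c = C_c·H/(1+e₀)·log₁₀(σ'_f/σ'_0) = 0.25×2.6/(1+0.96)×log₁₀(93.9/57.4)
    = 0.33163 × 0.21375 = 0.07089 m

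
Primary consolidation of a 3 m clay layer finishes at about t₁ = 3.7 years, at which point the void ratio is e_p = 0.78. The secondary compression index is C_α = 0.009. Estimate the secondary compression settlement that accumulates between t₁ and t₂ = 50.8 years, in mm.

S_s ≈ 17.3 mm

Secondary compression: S_s = C_α·H/(1+e_p)·log₁₀(t₂/t₁)
S_s = 0.009×3/(1+0.78)×log₁₀(50.8/3.7)
    = 0.01517 × 1.138 = 0.01726 m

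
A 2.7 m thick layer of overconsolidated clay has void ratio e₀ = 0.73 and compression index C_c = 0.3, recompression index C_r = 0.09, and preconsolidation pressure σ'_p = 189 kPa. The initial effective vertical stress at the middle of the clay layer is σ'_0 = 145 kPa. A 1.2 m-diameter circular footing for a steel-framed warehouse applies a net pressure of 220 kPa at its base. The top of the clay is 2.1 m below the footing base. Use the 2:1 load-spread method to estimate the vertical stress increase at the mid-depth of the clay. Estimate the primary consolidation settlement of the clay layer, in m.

S_c ≈ 0.00587 m

Mid-depth of clay below the footing base: z = 2.1 + 2.7/2 = 3.45 m.
Stress increase at mid-clay by the 2:1 spreading method:
Δσ ≈ qD²/(D+z)² = 220×1.2²/(1.2+3.45)² = 14.651 kPa
Final effective stress: σ'_f = 145 + 14.651 = 159.65 kPa.
σ'_f = 159.65 ≤ σ'_p = 189 kPa, so the clay remains overconsolidated and only the recompression index applies:
S_c = C_r·H/(1+e₀)·log₁₀(σ'_f/σ'_0) = 0.09×2.7/1.73×log₁₀(159.65/145)
    = 0.14046 × 0.041801 = 0.005871 m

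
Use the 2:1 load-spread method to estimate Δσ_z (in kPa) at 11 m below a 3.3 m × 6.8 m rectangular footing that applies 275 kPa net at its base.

Δσ_z ≈ 24.2 kPa

By the 2:1 method the load spreads at 1 horizontal : 2 vertical, so at depth z the loaded area has grown by z in each plan dimension:
Δσ = qBL/((B+z)(L+z)) = 275×3.3×6.8/((3.3+11)(6.8+11)) = 24.244 kPa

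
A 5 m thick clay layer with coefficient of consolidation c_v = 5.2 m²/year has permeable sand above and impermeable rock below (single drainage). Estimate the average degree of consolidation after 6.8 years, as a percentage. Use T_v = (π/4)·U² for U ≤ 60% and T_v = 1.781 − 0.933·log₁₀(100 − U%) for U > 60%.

Drainage path length: H_d = H = 5 m (single drainage).
T_v = c_v·t/H_d² = 5.2×6.8/5² = 1.4144.
T_v = 1.4144 corresponds to the U > 60% branch:
U = 1 − 10^((1.781 − T_v)/0.933)/100 = 0.9753

U ≈ 97.5 %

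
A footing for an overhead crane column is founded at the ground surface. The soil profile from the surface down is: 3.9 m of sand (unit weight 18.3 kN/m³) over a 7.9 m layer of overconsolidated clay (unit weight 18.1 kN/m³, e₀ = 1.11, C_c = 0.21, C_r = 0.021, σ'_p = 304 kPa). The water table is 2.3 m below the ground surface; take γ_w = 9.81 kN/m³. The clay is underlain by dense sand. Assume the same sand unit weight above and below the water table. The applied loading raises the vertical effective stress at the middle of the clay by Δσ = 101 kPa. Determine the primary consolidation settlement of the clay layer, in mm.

Mid-depth of clay below the ground surface: z = 3.9 + 7.9/2 = 7.85 m.
Total vertical stress at mid-clay: σ_v = 18.3×3.9 + 18.1×3.95 = 142.87 kPa.
Pore pressure: u = 9.81×(7.85 − 2.3) = 54.446 kPa.
Initial effective stress: σ'_0 = σ_v − u = 142.87 − 54.446 = 88.424 kPa.
Final effective stress: σ'_f = 88.424 + 101 = 189.42 kPa.
σ'_f = 189.42 ≤ σ'_p = 304 kPa, so the clay remains overconsolidated and only the recompression index applies:
S_c = C_r·H/(1+e₀)·log₁₀(σ'_f/σ'_0) = 0.021×7.9/2.11×log₁₀(189.42/88.424)
    = 0.078626 × 0.33086 = 0.02601 m

S_c ≈ 26 mm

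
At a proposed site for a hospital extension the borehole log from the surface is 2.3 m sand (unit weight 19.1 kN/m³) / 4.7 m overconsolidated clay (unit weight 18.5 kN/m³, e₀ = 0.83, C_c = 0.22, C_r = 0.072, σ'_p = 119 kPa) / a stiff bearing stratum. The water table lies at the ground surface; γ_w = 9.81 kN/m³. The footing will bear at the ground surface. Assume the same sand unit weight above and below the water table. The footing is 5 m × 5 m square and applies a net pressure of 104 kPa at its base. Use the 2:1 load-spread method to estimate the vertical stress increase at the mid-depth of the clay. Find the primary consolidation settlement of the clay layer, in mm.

S_c ≈ 41.1 mm

Mid-depth of clay below the ground surface: z = 2.3 + 4.7/2 = 4.65 m.
Total vertical stress at mid-clay: σ_v = 19.1×2.3 + 18.5×2.35 = 87.405 kPa.
Pore pressure: u = 9.81×(4.65 − 0) = 45.617 kPa.
Initial effective stress: σ'_0 = σ_v − u = 87.405 − 45.617 = 41.788 kPa.
Stress increase at mid-clay by the 2:1 spreading method:
Δσ = qBL/((B+z)(L+z)) = 104×5×5/((5+4.65)(5+4.65)) = 27.92 kPa
Final effective stress: σ'_f = 41.788 + 27.92 = 69.708 kPa.
σ'_f = 69.708 ≤ σ'_p = 119 kPa, so the clay remains overconsolidated and only the recompression index applies:
S_c = C_r·H/(1+e₀)·log₁₀(σ'_f/σ'_0) = 0.072×4.7/1.83×log₁₀(69.708/41.788)
    = 0.18492 × 0.22223 = 0.04109 m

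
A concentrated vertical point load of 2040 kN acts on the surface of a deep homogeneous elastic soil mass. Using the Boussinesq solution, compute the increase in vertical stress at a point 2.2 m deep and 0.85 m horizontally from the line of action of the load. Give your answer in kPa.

Δσ_z ≈ 142 kPa

Boussinesq vertical stress below a point load on an elastic half-space:
Δσ_z = 3P/(2πz²) · [1 + (r/z)²]^(−5/2)
r/z = 0.85/2.2 = 0.38636; [1+(r/z)²]^(−5/2) = 0.70622.
Δσ_z = 3×2040/(2π×2.2²) × 0.70622 = 201.25 × 0.70622 = 142.1 kPa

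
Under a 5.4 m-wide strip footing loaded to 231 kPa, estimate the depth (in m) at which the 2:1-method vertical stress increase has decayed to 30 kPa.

2:1 spreading — at depth z the loaded area has grown by z in each plan dimension:
qB/(B+z) = Δσ_z ⇒ z = qB/Δσ_z − B = 231×5.4/30 − 5.4 = 36.18 m

z ≈ 36.2 m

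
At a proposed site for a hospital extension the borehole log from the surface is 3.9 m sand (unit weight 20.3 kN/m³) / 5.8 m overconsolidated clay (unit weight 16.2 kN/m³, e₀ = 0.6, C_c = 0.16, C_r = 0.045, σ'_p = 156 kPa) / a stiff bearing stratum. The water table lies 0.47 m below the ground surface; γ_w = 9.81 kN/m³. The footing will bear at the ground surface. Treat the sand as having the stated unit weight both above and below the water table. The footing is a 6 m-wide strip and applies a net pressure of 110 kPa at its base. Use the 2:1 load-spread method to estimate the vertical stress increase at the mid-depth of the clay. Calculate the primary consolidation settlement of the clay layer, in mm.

Mid-depth of clay below the ground surface: z = 3.9 + 5.8/2 = 6.8 m.
Total vertical stress at mid-clay: σ_v = 20.3×3.9 + 16.2×2.9 = 126.15 kPa.
Pore pressure: u = 9.81×(6.8 − 0.47) = 62.097 kPa.
Initial effective stress: σ'_0 = σ_v − u = 126.15 − 62.097 = 64.053 kPa.
Stress increase at mid-clay by the 2:1 spreading method:
Δσ = qB/(B+z) = 110×6/(6+6.8) = 51.562 kPa
Final effective stress: σ'_f = 64.053 + 51.562 = 115.61 kPa.
σ'_f = 115.61 ≤ σ'_p = 156 kPa, so the clay remains overconsolidated and only the recompression index applies:
S_c = C_r·H/(1+e₀)·log₁₀(σ'_f/σ'_0) = 0.045×5.8/1.6×log₁₀(115.61/64.053)
    = 0.16312 × 0.25646 = 0.04184 m

S_c ≈ 41.8 mm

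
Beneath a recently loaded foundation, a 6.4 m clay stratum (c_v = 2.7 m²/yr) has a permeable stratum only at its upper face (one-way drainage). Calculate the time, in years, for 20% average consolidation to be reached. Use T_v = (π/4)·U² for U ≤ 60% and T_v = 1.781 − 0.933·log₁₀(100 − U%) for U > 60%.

t ≈ 0.477 years

Drainage path length: H_d = H = 6.4 m (single drainage).
U ≤ 60%: T_v = (π/4)·U² = (π/4)×0.2² = 0.031416.
t = T_v·H_d²/c_v = 0.031416×6.4²/2.7 = 0.4766 years.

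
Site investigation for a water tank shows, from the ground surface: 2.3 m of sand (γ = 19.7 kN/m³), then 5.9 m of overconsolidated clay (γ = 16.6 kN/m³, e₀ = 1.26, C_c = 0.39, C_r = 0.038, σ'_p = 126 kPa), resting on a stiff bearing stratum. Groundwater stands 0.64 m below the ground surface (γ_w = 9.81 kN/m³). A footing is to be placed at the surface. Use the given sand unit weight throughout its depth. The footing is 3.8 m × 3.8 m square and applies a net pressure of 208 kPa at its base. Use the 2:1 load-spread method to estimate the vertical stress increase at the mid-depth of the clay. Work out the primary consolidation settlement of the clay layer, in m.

S_c ≈ 0.024 m

Mid-depth of clay below the ground surface: z = 2.3 + 5.9/2 = 5.25 m.
Total vertical stress at mid-clay: σ_v = 19.7×2.3 + 16.6×2.95 = 94.28 kPa.
Pore pressure: u = 9.81×(5.25 − 0.64) = 45.224 kPa.
Initial effective stress: σ'_0 = σ_v − u = 94.28 − 45.224 = 49.056 kPa.
Stress increase at mid-clay by the 2:1 spreading method:
Δσ = qBL/((B+z)(L+z)) = 208×3.8×3.8/((3.8+5.25)(3.8+5.25)) = 36.672 kPa
Final effective stress: σ'_f = 49.056 + 36.672 = 85.728 kPa.
σ'_f = 85.728 ≤ σ'_p = 126 kPa, so the clay remains overconsolidated and only the recompression index applies:
S_c = C_r·H/(1+e₀)·log₁₀(σ'_f/σ'_0) = 0.038×5.9/2.26×log₁₀(85.728/49.056)
    = 0.099203 × 0.24243 = 0.02405 m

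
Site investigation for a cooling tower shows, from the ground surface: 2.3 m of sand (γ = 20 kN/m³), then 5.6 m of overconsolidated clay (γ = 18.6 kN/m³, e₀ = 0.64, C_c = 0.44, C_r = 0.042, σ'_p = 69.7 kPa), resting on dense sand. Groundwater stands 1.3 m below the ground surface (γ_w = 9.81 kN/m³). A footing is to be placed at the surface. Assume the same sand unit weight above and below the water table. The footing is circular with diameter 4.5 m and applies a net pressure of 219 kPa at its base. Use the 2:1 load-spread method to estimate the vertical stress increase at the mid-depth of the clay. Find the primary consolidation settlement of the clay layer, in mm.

Mid-depth of clay below the ground surface: z = 2.3 + 5.6/2 = 5.1 m.
Total vertical stress at mid-clay: σ_v = 20×2.3 + 18.6×2.8 = 98.08 kPa.
Pore pressure: u = 9.81×(5.1 − 1.3) = 37.278 kPa.
Initial effective stress: σ'_0 = σ_v − u = 98.08 − 37.278 = 60.802 kPa.
Stress increase at mid-clay by the 2:1 spreading method:
Δσ ≈ qD²/(D+z)² = 219×4.5²/(4.5+5.1)² = 48.12 kPa
Final effective stress: σ'_f = 60.802 + 48.12 = 108.92 kPa.
σ'_f = 108.92 > σ'_p = 69.7 kPa, so the stress path crosses the preconsolidation pressure — recompression up to σ'_p, then virgin compression beyond:
S_c = H/(1+e₀)·[C_r·log₁₀(σ'_p/σ'_0) + C_c·log₁₀(σ'_f/σ'_p)]
    = 5.6/1.64 × [0.042×log₁₀(69.7/60.802) + 0.44×log₁₀(108.92/69.7)]
    = 3.4146 × [0.0024912 + 0.085305] = 0.2998 m

S_c ≈ 300 mm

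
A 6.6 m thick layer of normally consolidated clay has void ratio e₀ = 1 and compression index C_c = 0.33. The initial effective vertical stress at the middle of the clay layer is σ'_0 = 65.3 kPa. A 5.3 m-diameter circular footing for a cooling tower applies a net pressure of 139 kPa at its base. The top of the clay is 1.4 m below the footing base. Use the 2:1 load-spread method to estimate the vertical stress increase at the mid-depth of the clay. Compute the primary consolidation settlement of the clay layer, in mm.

S_c ≈ 222 mm

Mid-depth of clay below the footing base: z = 1.4 + 6.6/2 = 4.7 m.
Stress increase at mid-clay by the 2:1 spreading method:
Δσ ≈ qD²/(D+z)² = 139×5.3²/(5.3+4.7)² = 39.045 kPa
Final effective stress: σ'_f = σ'_0 + Δσ = 65.3 + 39.045 = 104.34 kPa.
Normally consolidated clay, so the full stress increment lies on the virgin compression line:
S_c = C_c·H/(1+e₀)·log₁₀(σ'_f/σ'_0) = 0.33×6.6/(1+1)×log₁₀(104.34/65.3)
    = 1.089 × 0.20354 = 0.2217 m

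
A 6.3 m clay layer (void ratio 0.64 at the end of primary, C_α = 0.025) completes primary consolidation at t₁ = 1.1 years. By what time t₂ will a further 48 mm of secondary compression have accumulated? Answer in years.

S_s = C_α·H/(1+e_p)·log₁₀(t₂/t₁) ⇒ log₁₀(t₂/t₁) = S_s·(1+e_p)/(C_α·H).
log₁₀(t₂/t₁) = 0.048 × (1+0.64) / (0.025×6.3) = 0.4998
t₂ = t₁ × 10^0.4998 = 1.1 × 3.161 = 3.477 years

t₂ ≈ 3.48 years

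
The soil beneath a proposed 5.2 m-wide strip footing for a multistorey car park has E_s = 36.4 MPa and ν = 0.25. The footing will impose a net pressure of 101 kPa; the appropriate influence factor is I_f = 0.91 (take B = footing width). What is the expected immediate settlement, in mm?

S_e ≈ 12.3 mm

Immediate (elastic) settlement: S_e = q·B·(1−ν²)/E_s · I_f.
E_s = 36.4 MPa = 36400 kPa.
S_e = 101 × 5.2 × (1 − 0.25²) / 36400 × 0.91
    = 101 × 5.2 × 0.9375 / 36400 × 0.91
    = 0.01231 m = 12.31 mm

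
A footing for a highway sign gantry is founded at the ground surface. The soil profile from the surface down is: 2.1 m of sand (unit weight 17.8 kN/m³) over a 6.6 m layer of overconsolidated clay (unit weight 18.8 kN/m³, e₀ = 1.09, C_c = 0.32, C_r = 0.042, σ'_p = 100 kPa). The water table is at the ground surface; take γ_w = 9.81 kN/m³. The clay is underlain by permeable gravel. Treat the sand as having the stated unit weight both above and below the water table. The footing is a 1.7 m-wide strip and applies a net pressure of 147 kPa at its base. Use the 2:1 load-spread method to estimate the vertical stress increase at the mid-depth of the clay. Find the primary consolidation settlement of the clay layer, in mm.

Mid-depth of clay below the ground surface: z = 2.1 + 6.6/2 = 5.4 m.
Total vertical stress at mid-clay: σ_v = 17.8×2.1 + 18.8×3.3 = 99.42 kPa.
Pore pressure: u = 9.81×(5.4 − 0) = 52.974 kPa.
Initial effective stress: σ'_0 = σ_v − u = 99.42 − 52.974 = 46.446 kPa.
Stress increase at mid-clay by the 2:1 spreading method:
Δσ = qB/(B+z) = 147×1.7/(1.7+5.4) = 35.197 kPa
Final effective stress: σ'_f = 46.446 + 35.197 = 81.643 kPa.
σ'_f = 81.643 ≤ σ'_p = 100 kPa, so the clay remains overconsolidated and only the recompression index applies:
S_c = C_r·H/(1+e₀)·log₁₀(σ'_f/σ'_0) = 0.042×6.6/2.09×log₁₀(81.643/46.446)
    = 0.13263 × 0.24497 = 0.03249 m

S_c ≈ 32.5 mm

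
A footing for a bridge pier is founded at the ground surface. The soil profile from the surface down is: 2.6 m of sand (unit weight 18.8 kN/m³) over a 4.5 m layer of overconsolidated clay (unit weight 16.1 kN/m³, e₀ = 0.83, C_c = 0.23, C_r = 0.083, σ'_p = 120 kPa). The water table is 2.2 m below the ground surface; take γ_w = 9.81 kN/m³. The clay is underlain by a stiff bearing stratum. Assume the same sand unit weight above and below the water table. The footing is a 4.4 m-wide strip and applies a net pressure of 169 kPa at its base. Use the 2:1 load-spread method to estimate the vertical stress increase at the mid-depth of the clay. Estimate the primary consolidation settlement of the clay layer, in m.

Mid-depth of clay below the ground surface: z = 2.6 + 4.5/2 = 4.85 m.
Total vertical stress at mid-clay: σ_v = 18.8×2.6 + 16.1×2.25 = 85.105 kPa.
Pore pressure: u = 9.81×(4.85 − 2.2) = 25.997 kPa.
Initial effective stress: σ'_0 = σ_v − u = 85.105 − 25.997 = 59.108 kPa.
Stress increase at mid-clay by the 2:1 spreading method:
Δσ = qB/(B+z) = 169×4.4/(4.4+4.85) = 80.389 kPa
Final effective stress: σ'_f = 59.108 + 80.389 = 139.5 kPa.
σ'_f = 139.5 > σ'_p = 120 kPa, so the stress path crosses the preconsolidation pressure — recompression up to σ'_p, then virgin compression beyond:
S_c = H/(1+e₀)·[C_r·log₁₀(σ'_p/σ'_0) + C_c·log₁₀(σ'_f/σ'_p)]
    = 4.5/1.83 × [0.083×log₁₀(120/59.108) + 0.23×log₁₀(139.5/120)]
    = 2.459 × [0.025525 + 0.01504] = 0.09975 m

S_c ≈ 0.0997 m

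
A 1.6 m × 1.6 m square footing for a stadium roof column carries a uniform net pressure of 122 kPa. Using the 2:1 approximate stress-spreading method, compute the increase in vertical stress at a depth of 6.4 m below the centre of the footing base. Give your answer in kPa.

By the 2:1 method the load spreads at 1 horizontal : 2 vertical, so at depth z the loaded area has grown by z in each plan dimension:
Δσ = qBL/((B+z)(L+z)) = 122×1.6×1.6/((1.6+6.4)(1.6+6.4)) = 4.88 kPa

Δσ_z ≈ 4.88 kPa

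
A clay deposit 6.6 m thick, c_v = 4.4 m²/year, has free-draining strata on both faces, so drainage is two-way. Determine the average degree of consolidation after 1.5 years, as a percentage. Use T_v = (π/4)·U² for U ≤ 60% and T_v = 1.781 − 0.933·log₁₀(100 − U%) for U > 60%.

U ≈ 81.8 %

Drainage path length: H_d = H/2 = 3.3 m (double drainage).
T_v = c_v·t/H_d² = 4.4×1.5/3.3² = 0.60606.
T_v = 0.60606 corresponds to the U > 60% branch:
U = 1 − 10^((1.781 − T_v)/0.933)/100 = 0.8183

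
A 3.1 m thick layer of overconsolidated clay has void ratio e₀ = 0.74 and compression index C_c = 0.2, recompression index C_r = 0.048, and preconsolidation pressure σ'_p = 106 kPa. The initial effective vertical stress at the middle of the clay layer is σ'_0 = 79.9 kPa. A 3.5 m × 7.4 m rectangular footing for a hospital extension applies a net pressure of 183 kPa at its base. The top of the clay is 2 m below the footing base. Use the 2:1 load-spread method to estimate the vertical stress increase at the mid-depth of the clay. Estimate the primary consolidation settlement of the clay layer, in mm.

Mid-depth of clay below the footing base: z = 2 + 3.1/2 = 3.55 m.
Stress increase at mid-clay by the 2:1 spreading method:
Δσ = qBL/((B+z)(L+z)) = 183×3.5×7.4/((3.5+3.55)(7.4+3.55)) = 61.397 kPa
Final effective stress: σ'_f = 79.9 + 61.397 = 141.3 kPa.
σ'_f = 141.3 > σ'_p = 106 kPa, so the stress path crosses the preconsolidation pressure — recompression up to σ'_p, then virgin compression beyond:
S_c = H/(1+e₀)·[C_r·log₁₀(σ'_p/σ'_0) + C_c·log₁₀(σ'_f/σ'_p)]
    = 3.1/1.74 × [0.048×log₁₀(106/79.9) + 0.2×log₁₀(141.3/106)]
    = 1.7816 × [0.0058924 + 0.024967] = 0.05498 m

S_c ≈ 55 mm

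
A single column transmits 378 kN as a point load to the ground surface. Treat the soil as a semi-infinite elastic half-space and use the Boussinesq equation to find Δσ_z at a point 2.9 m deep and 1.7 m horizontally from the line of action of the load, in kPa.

Boussinesq vertical stress below a point load on an elastic half-space:
Δσ_z = 3P/(2πz²) · [1 + (r/z)²]^(−5/2)
r/z = 1.7/2.9 = 0.58621; [1+(r/z)²]^(−5/2) = 0.47785.
Δσ_z = 3×378/(2π×2.9²) × 0.47785 = 21.46 × 0.47785 = 10.25 kPa

Δσ_z ≈ 10.3 kPa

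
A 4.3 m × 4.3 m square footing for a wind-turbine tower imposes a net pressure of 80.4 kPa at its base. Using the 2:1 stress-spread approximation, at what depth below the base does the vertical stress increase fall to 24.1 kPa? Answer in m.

z ≈ 3.55 m

2:1 spreading — at depth z the loaded area has grown by z in each plan dimension:
qB²/(B+z)² = Δσ_z ⇒ z = B(√(q/Δσ_z) − 1) = 4.3×(√(80.4/24.1) − 1) = 3.554 m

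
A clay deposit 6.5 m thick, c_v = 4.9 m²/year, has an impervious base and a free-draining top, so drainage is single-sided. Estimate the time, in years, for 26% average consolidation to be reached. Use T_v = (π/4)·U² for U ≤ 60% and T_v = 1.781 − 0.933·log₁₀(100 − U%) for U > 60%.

t ≈ 0.458 years

Drainage path length: H_d = H = 6.5 m (single drainage).
U ≤ 60%: T_v = (π/4)·U² = (π/4)×0.26² = 0.053093.
t = T_v·H_d²/c_v = 0.053093×6.5²/4.9 = 0.4578 years.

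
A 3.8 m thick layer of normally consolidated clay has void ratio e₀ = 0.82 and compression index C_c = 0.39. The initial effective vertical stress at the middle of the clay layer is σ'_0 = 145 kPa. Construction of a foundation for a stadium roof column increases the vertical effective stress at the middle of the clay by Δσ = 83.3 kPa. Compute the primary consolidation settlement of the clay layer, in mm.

S_c ≈ 161 mm

Final effective stress: σ'_f = σ'_0 + Δσ = 145 + 83.3 = 228.3 kPa.
Normally consolidated clay, so the full stress increment lies on the virgin compression line:
S_c = C_c·H/(1+e₀)·log₁₀(σ'_f/σ'_0) = 0.39×3.8/(1+0.82)×log₁₀(228.3/145)
    = 0.81429 × 0.19714 = 0.1605 m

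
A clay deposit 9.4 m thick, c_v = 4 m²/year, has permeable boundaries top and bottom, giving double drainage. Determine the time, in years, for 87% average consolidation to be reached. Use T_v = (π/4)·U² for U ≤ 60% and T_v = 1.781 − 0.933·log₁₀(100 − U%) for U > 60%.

t ≈ 4.1 years

Drainage path length: H_d = H/2 = 4.7 m (double drainage).
U > 60%: T_v = 1.781 − 0.933·log₁₀(100 − 87) = 0.74169.
t = T_v·H_d²/c_v = 0.74169×4.7²/4 = 4.096 years.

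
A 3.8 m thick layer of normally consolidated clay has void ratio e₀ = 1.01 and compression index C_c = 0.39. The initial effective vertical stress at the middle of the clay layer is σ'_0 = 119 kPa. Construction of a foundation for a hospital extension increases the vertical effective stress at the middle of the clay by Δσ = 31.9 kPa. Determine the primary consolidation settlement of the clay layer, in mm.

S_c ≈ 76 mm

Final effective stress: σ'_f = σ'_0 + Δσ = 119 + 31.9 = 150.9 kPa.
Normally consolidated clay, so the full stress increment lies on the virgin compression line:
S_c = C_c·H/(1+e₀)·log₁₀(σ'_f/σ'_0) = 0.39×3.8/(1+1.01)×log₁₀(150.9/119)
    = 0.73731 × 0.10314 = 0.07605 m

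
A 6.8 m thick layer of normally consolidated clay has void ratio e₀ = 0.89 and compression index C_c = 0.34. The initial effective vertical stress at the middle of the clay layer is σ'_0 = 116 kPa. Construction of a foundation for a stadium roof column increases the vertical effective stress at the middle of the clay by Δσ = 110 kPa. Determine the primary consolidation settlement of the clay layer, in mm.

S_c ≈ 354 mm

Final effective stress: σ'_f = σ'_0 + Δσ = 116 + 110 = 226 kPa.
Normally consolidated clay, so the full stress increment lies on the virgin compression line:
S_c = C_c·H/(1+e₀)·log₁₀(σ'_f/σ'_0) = 0.34×6.8/(1+0.89)×log₁₀(226/116)
    = 1.2233 × 0.28965 = 0.3543 m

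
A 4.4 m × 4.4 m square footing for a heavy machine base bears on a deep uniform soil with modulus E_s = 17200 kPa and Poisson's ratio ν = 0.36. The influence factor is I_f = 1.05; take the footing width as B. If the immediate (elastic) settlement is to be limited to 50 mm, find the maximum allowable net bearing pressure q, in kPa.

S_e = q·B·(1−ν²)/E_s · I_f  ⇒  q = S_e·E_s / (B·(1−ν²)·I_f).
q = 0.05 × 17200 / (4.4 × 0.8704 × 1.05) = 213.9 kPa

q ≈ 214 kPa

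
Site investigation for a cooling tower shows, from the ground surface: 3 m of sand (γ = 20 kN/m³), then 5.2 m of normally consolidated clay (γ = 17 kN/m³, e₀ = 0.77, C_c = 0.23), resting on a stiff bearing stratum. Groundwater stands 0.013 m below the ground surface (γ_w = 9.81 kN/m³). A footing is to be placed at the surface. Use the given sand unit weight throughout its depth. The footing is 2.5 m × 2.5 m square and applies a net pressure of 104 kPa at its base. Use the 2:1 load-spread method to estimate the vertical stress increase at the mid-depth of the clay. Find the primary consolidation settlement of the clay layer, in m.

Mid-depth of clay below the ground surface: z = 3 + 5.2/2 = 5.6 m.
Total vertical stress at mid-clay: σ_v = 20×3 + 17×2.6 = 104.2 kPa.
Pore pressure: u = 9.81×(5.6 − 0.013) = 54.808 kPa.
Initial effective stress: σ'_0 = σ_v − u = 104.2 − 54.808 = 49.392 kPa.
Stress increase at mid-clay by the 2:1 spreading method:
Δσ = qBL/((B+z)(L+z)) = 104×2.5×2.5/((2.5+5.6)(2.5+5.6)) = 9.907 kPa
Final effective stress: σ'_f = σ'_0 + Δσ = 49.392 + 9.907 = 59.299 kPa.
Normally consolidated clay, so the full stress increment lies on the virgin compression line:
S_c = C_c·H/(1+e₀)·log₁₀(σ'_f/σ'_0) = 0.23×5.2/(1+0.77)×log₁₀(59.299/49.392)
    = 0.67571 × 0.079391 = 0.05365 m

S_c ≈ 0.0536 m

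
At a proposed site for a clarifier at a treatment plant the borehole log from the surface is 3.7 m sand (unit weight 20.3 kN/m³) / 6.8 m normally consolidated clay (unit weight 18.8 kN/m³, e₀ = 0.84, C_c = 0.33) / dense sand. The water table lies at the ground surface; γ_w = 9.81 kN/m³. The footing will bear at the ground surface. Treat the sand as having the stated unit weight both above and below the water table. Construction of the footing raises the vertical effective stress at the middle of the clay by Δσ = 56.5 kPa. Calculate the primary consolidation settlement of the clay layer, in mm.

S_c ≈ 316 mm

Mid-depth of clay below the ground surface: z = 3.7 + 6.8/2 = 7.1 m.
Total vertical stress at mid-clay: σ_v = 20.3×3.7 + 18.8×3.4 = 139.03 kPa.
Pore pressure: u = 9.81×(7.1 − 0) = 69.651 kPa.
Initial effective stress: σ'_0 = σ_v − u = 139.03 − 69.651 = 69.379 kPa.
Final effective stress: σ'_f = σ'_0 + Δσ = 69.379 + 56.5 = 125.88 kPa.
Normally consolidated clay, so the full stress increment lies on the virgin compression line:
S_c = C_c·H/(1+e₀)·log₁₀(σ'_f/σ'_0) = 0.33×6.8/(1+0.84)×log₁₀(125.88/69.379)
    = 1.2196 × 0.25873 = 0.3155 m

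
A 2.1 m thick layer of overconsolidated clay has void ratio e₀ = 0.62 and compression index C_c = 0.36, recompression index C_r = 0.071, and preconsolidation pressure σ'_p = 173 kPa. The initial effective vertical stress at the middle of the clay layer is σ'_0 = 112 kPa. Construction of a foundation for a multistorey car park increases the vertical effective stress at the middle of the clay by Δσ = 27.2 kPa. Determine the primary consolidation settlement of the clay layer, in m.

Final effective stress: σ'_f = 112 + 27.2 = 139.2 kPa.
σ'_f = 139.2 ≤ σ'_p = 173 kPa, so the clay remains overconsolidated and only the recompression index applies:
S_c = C_r·H/(1+e₀)·log₁₀(σ'_f/σ'_0) = 0.071×2.1/1.62×log₁₀(139.2/112)
    = 0.092037 × 0.094421 = 0.00869 m

S_c ≈ 0.00869 m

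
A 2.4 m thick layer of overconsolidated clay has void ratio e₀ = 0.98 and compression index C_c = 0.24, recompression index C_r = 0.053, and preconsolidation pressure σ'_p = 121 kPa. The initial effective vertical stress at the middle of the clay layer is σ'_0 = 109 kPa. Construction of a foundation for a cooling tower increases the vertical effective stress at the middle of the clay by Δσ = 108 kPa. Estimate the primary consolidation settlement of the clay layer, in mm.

S_c ≈ 76.7 mm

Final effective stress: σ'_f = 109 + 108 = 217 kPa.
σ'_f = 217 > σ'_p = 121 kPa, so the stress path crosses the preconsolidation pressure — recompression up to σ'_p, then virgin compression beyond:
S_c = H/(1+e₀)·[C_r·log₁₀(σ'_p/σ'_0) + C_c·log₁₀(σ'_f/σ'_p)]
    = 2.4/1.98 × [0.053×log₁₀(121/109) + 0.24×log₁₀(217/121)]
    = 1.2121 × [0.002404 + 0.060882] = 0.07671 m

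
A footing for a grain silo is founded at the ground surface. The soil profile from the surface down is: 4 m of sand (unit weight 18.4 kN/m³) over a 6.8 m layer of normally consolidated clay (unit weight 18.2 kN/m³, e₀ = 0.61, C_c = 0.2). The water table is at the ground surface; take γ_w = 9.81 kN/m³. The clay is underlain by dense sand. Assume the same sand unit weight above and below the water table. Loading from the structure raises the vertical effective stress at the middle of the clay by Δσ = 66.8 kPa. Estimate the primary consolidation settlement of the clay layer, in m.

S_c ≈ 0.266 m

Mid-depth of clay below the ground surface: z = 4 + 6.8/2 = 7.4 m.
Total vertical stress at mid-clay: σ_v = 18.4×4 + 18.2×3.4 = 135.48 kPa.
Pore pressure: u = 9.81×(7.4 − 0) = 72.594 kPa.
Initial effective stress: σ'_0 = σ_v − u = 135.48 − 72.594 = 62.886 kPa.
Final effective stress: σ'_f = σ'_0 + Δσ = 62.886 + 66.8 = 129.69 kPa.
Normally consolidated clay, so the full stress increment lies on the virgin compression line:
S_c = C_c·H/(1+e₀)·log₁₀(σ'_f/σ'_0) = 0.2×6.8/(1+0.61)×log₁₀(129.69/62.886)
    = 0.84472 × 0.31435 = 0.2655 m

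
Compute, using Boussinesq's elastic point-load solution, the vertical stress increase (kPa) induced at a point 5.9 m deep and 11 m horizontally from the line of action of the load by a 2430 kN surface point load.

Boussinesq vertical stress below a point load on an elastic half-space:
Δσ_z = 3P/(2πz²) · [1 + (r/z)²]^(−5/2)
r/z = 11/5.9 = 1.8644; [1+(r/z)²]^(−5/2) = 0.023592.
Δσ_z = 3×2430/(2π×5.9²) × 0.023592 = 33.331 × 0.023592 = 0.7863 kPa

Δσ_z ≈ 0.786 kPa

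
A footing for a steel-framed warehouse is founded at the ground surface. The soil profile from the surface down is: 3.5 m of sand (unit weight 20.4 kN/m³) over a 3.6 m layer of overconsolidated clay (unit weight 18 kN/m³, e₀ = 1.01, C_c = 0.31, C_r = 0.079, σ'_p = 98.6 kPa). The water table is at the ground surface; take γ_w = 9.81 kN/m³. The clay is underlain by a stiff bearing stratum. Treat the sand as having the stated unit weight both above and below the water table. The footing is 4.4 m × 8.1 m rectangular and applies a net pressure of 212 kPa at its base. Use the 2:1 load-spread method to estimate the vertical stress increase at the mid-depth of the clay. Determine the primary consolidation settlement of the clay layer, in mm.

S_c ≈ 65.8 mm

Mid-depth of clay below the ground surface: z = 3.5 + 3.6/2 = 5.3 m.
Total vertical stress at mid-clay: σ_v = 20.4×3.5 + 18×1.8 = 103.8 kPa.
Pore pressure: u = 9.81×(5.3 − 0) = 51.993 kPa.
Initial effective stress: σ'_0 = σ_v − u = 103.8 − 51.993 = 51.807 kPa.
Stress increase at mid-clay by the 2:1 spreading method:
Δσ = qBL/((B+z)(L+z)) = 212×4.4×8.1/((4.4+5.3)(8.1+5.3)) = 58.13 kPa
Final effective stress: σ'_f = 51.807 + 58.13 = 109.94 kPa.
σ'_f = 109.94 > σ'_p = 98.6 kPa, so the stress path crosses the preconsolidation pressure — recompression up to σ'_p, then virgin compression beyond:
S_c = H/(1+e₀)·[C_r·log₁₀(σ'_p/σ'_0) + C_c·log₁₀(σ'_f/σ'_p)]
    = 3.6/2.01 × [0.079×log₁₀(98.6/51.807) + 0.31×log₁₀(109.94/98.6)]
    = 1.791 × [0.02208 + 0.014656] = 0.06579 m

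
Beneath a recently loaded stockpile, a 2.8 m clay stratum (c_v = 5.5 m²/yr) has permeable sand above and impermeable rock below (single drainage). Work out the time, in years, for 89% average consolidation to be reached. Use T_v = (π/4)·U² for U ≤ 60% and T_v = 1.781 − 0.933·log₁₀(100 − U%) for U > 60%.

Drainage path length: H_d = H = 2.8 m (single drainage).
U > 60%: T_v = 1.781 − 0.933·log₁₀(100 − 89) = 0.80938.
t = T_v·H_d²/c_v = 0.80938×2.8²/5.5 = 1.154 years.

t ≈ 1.15 years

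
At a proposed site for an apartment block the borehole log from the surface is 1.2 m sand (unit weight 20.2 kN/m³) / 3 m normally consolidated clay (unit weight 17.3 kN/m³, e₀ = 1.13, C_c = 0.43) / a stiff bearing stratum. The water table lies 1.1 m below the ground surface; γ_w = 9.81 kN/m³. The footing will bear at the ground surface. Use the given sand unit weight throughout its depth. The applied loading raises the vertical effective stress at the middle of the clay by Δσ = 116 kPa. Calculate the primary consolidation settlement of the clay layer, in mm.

Mid-depth of clay below the ground surface: z = 1.2 + 3/2 = 2.7 m.
Total vertical stress at mid-clay: σ_v = 20.2×1.2 + 17.3×1.5 = 50.19 kPa.
Pore pressure: u = 9.81×(2.7 − 1.1) = 15.696 kPa.
Initial effective stress: σ'_0 = σ_v − u = 50.19 − 15.696 = 34.494 kPa.
Final effective stress: σ'_f = σ'_0 + Δσ = 34.494 + 116 = 150.49 kPa.
Normally consolidated clay, so the full stress increment lies on the virgin compression line:
S_c = C_c·H/(1+e₀)·log₁₀(σ'_f/σ'_0) = 0.43×3/(1+1.13)×log₁₀(150.49/34.494)
    = 0.60563 × 0.63976 = 0.3875 m

S_c ≈ 387 mm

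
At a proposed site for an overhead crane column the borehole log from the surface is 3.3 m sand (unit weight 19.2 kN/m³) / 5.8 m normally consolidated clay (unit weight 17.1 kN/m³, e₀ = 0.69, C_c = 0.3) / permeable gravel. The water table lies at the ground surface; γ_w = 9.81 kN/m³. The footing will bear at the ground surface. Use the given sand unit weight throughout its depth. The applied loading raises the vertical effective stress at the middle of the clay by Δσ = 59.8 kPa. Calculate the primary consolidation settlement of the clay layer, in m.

Mid-depth of clay below the ground surface: z = 3.3 + 5.8/2 = 6.2 m.
Total vertical stress at mid-clay: σ_v = 19.2×3.3 + 17.1×2.9 = 112.95 kPa.
Pore pressure: u = 9.81×(6.2 − 0) = 60.822 kPa.
Initial effective stress: σ'_0 = σ_v − u = 112.95 − 60.822 = 52.128 kPa.
Final effective stress: σ'_f = σ'_0 + Δσ = 52.128 + 59.8 = 111.93 kPa.
Normally consolidated clay, so the full stress increment lies on the virgin compression line:
S_c = C_c·H/(1+e₀)·log₁₀(σ'_f/σ'_0) = 0.3×5.8/(1+0.69)×log₁₀(111.93/52.128)
    = 1.0296 × 0.33188 = 0.3417 m

S_c ≈ 0.342 m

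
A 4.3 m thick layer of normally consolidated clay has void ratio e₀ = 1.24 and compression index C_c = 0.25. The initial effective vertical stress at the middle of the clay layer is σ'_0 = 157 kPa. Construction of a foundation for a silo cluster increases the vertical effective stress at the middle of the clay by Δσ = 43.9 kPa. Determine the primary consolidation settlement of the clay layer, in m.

S_c ≈ 0.0514 m

Final effective stress: σ'_f = σ'_0 + Δσ = 157 + 43.9 = 200.9 kPa.
Normally consolidated clay, so the full stress increment lies on the virgin compression line:
S_c = C_c·H/(1+e₀)·log₁₀(σ'_f/σ'_0) = 0.25×4.3/(1+1.24)×log₁₀(200.9/157)
    = 0.47991 × 0.10708 = 0.05139 m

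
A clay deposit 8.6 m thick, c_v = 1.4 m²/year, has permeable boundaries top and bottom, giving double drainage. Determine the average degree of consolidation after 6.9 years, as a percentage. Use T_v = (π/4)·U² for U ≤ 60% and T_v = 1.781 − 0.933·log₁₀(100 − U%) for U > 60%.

Drainage path length: H_d = H/2 = 4.3 m (double drainage).
T_v = c_v·t/H_d² = 1.4×6.9/4.3² = 0.52244.
T_v = 0.52244 corresponds to the U > 60% branch:
U = 1 − 10^((1.781 − T_v)/0.933)/100 = 0.7767

U ≈ 77.7 %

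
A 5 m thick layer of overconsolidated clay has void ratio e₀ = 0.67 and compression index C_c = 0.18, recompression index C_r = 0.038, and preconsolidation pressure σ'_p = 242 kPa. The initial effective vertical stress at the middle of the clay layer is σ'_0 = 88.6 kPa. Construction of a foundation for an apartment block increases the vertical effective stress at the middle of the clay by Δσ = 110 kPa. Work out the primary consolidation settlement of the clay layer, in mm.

Final effective stress: σ'_f = 88.6 + 110 = 198.6 kPa.
σ'_f = 198.6 ≤ σ'_p = 242 kPa, so the clay remains overconsolidated and only the recompression index applies:
S_c = C_r·H/(1+e₀)·log₁₀(σ'_f/σ'_0) = 0.038×5/1.67×log₁₀(198.6/88.6)
    = 0.11377 × 0.35055 = 0.03988 m

S_c ≈ 39.9 mm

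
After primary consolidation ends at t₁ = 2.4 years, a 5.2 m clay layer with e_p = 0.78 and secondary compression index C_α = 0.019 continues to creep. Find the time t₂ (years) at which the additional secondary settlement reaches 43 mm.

S_s = C_α·H/(1+e_p)·log₁₀(t₂/t₁) ⇒ log₁₀(t₂/t₁) = S_s·(1+e_p)/(C_α·H).
log₁₀(t₂/t₁) = 0.043 × (1+0.78) / (0.019×5.2) = 0.7747
t₂ = t₁ × 10^0.7747 = 2.4 × 5.952 = 14.29 years

t₂ ≈ 14.3 years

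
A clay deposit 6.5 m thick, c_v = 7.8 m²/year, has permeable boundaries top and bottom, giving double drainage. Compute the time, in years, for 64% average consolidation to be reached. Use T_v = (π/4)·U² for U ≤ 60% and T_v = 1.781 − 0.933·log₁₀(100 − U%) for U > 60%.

Drainage path length: H_d = H/2 = 3.25 m (double drainage).
U > 60%: T_v = 1.781 − 0.933·log₁₀(100 − 64) = 0.32897.
t = T_v·H_d²/c_v = 0.32897×3.25²/7.8 = 0.4455 years.

t ≈ 0.445 years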